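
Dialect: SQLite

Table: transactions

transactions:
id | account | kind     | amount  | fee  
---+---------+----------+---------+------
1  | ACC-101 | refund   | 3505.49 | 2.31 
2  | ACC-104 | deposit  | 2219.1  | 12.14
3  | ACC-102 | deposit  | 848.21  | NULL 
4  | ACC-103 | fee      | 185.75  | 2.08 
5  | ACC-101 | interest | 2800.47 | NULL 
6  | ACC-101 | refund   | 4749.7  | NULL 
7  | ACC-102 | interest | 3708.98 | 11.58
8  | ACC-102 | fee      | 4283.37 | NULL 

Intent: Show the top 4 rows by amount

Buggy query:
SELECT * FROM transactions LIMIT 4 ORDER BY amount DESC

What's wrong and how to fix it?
Bug: ORDER BY cannot follow LIMIT; LIMIT is the final clause

Fix: Sort with ORDER BY, then apply LIMIT

Corrected query:
SELECT * FROM transactions ORDER BY amount DESC LIMIT 4

Result:
id | account | kind     | amount  | fee  
---+---------+----------+---------+------
6  | ACC-101 | refund   | 4749.7  | NULL 
8  | ACC-102 | fee      | 4283.37 | NULL 
7  | ACC-102 | interest | 3708.98 | 11.58
1  | ACC-101 | refund   | 3505.49 | 2.31 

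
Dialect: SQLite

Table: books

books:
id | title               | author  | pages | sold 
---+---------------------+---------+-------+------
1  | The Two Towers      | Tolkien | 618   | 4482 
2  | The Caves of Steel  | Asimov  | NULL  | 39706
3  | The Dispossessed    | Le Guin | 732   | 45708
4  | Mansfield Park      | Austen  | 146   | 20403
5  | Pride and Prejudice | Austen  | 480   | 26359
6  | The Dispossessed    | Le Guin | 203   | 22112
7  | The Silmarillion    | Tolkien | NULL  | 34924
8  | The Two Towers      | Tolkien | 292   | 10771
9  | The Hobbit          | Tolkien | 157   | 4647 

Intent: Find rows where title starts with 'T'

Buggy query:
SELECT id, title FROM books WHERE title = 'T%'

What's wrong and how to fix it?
Bug: Wildcards only work with LIKE; '=' treats '%' as a literal character

Fix: Use LIKE for wildcard pattern matching

Corrected query:
SELECT id, title FROM books WHERE title LIKE 'T%'

Result:
id | title             
---+-------------------
1  | The Two Towers    
2  | The Caves of Steel
3  | The Dispossessed  
6  | The Dispossessed  
7  | The Silmarillion  
8  | The Two Towers    
9  | The Hobbit        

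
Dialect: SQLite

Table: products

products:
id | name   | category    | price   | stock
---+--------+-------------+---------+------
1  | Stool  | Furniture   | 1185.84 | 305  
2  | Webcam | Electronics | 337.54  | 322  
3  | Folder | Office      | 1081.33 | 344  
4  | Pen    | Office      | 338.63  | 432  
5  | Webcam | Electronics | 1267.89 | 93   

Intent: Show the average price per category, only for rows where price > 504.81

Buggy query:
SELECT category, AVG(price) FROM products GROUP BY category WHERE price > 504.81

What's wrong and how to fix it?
Bug: Row-level WHERE must come before GROUP BY in the clause order

Fix: Place WHERE between FROM and GROUP BY

Corrected query:
SELECT category, AVG(price) FROM products WHERE price > 504.81 GROUP BY category

Result:
category    | AVG(price)
------------+-----------
Electronics | 1267.89   
Furniture   | 1185.84   
Office      | 1081.33   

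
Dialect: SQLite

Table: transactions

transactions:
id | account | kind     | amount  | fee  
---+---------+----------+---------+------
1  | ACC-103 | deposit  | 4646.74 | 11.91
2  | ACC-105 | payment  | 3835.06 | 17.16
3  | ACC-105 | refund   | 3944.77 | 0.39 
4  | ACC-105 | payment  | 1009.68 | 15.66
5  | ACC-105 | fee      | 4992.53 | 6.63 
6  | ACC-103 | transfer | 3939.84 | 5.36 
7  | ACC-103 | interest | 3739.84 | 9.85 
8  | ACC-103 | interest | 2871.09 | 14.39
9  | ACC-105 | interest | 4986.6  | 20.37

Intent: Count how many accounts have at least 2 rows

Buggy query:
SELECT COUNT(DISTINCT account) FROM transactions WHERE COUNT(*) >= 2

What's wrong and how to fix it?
Bug: WHERE filters individual rows, not groups, so a group-level COUNT is invalid there

Fix: Group first with HAVING COUNT(*) >= 2, then COUNT the resulting groups

Corrected query:
SELECT COUNT(*) FROM (SELECT account FROM transactions GROUP BY account HAVING COUNT(*) >= 2)

Result:
COUNT(*)
--------
2       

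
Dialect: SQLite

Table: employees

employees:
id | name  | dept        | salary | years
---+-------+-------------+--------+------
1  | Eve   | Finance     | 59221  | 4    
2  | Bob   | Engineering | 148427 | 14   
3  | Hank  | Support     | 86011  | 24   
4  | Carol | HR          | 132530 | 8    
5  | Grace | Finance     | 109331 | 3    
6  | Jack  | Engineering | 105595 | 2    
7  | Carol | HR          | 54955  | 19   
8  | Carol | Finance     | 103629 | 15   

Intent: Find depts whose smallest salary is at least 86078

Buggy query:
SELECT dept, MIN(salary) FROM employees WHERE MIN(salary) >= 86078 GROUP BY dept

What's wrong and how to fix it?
Bug: Aggregates like MIN are computed per group after WHERE runs

Fix: Replace WHERE with HAVING after the GROUP BY

Corrected query:
SELECT dept, MIN(salary) FROM employees GROUP BY dept HAVING MIN(salary) >= 86078

Result:
dept        | MIN(salary)
------------+------------
Engineering | 105595     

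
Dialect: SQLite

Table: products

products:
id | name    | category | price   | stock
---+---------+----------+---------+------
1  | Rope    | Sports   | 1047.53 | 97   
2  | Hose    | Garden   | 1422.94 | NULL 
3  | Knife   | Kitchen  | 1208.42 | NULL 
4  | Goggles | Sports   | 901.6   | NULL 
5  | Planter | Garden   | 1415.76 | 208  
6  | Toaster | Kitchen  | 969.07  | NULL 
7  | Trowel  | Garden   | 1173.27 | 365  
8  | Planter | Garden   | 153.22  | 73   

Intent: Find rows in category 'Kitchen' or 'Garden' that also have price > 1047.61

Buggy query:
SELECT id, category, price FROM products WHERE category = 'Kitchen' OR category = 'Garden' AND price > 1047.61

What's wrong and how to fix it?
Bug: AND binds tighter than OR, so this parses as category = 'Kitchen' OR (category = 'Garden' AND price > 1047.61)

Fix: Add parentheses around the OR so the AND applies to both alternatives

Corrected query:
SELECT id, category, price FROM products WHERE (category = 'Kitchen' OR category = 'Garden') AND price > 1047.61

Result:
id | category | price  
---+----------+--------
2  | Garden   | 1422.94
3  | Kitchen  | 1208.42
5  | Garden   | 1415.76
7  | Garden   | 1173.27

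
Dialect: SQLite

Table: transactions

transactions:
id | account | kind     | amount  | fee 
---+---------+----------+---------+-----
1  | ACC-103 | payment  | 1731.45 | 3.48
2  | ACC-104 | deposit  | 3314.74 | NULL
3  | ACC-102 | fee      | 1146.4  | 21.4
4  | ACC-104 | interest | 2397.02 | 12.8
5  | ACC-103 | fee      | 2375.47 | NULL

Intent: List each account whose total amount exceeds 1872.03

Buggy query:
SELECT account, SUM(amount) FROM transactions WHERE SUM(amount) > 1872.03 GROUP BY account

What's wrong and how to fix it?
Bug: WHERE runs before GROUP BY, so aggregates aren't available there

Fix: Use HAVING (which filters groups after aggregation) instead of WHERE

Corrected query:
SELECT account, SUM(amount) FROM transactions GROUP BY account HAVING SUM(amount) > 1872.03

Result:
account | SUM(amount)
--------+------------
ACC-103 | 4106.92    
ACC-104 | 5711.76    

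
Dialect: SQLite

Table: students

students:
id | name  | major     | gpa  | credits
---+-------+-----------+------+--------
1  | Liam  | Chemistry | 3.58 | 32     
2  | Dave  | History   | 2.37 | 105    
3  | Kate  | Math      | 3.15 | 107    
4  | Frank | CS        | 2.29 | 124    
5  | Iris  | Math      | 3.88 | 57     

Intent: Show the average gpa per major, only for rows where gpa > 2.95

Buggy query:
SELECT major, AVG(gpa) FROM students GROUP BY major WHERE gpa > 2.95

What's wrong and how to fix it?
Bug: WHERE cannot follow GROUP BY

Fix: Place WHERE between FROM and GROUP BY

Corrected query:
SELECT major, AVG(gpa) FROM students WHERE gpa > 2.95 GROUP BY major

Result:
major     | AVG(gpa)
----------+---------
Chemistry | 3.58    
Math      | 3.515   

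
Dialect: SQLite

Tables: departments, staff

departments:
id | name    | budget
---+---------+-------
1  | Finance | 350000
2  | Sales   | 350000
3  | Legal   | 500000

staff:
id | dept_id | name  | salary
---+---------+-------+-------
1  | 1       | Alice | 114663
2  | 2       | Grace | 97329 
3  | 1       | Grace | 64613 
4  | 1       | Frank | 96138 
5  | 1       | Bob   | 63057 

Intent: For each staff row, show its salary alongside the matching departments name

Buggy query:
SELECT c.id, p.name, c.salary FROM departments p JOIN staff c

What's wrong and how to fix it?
Bug: JOIN with no ON clause produces a cartesian product; every staff row pairs with every departments row

Fix: Add ON c.dept_id = p.id to the JOIN

Corrected query:
SELECT c.id, p.name, c.salary FROM departments p JOIN staff c ON c.dept_id = p.id

Result:
id | name    | salary
---+---------+-------
1  | Finance | 114663
2  | Sales   | 97329 
3  | Finance | 64613 
4  | Finance | 96138 
5  | Finance | 63057 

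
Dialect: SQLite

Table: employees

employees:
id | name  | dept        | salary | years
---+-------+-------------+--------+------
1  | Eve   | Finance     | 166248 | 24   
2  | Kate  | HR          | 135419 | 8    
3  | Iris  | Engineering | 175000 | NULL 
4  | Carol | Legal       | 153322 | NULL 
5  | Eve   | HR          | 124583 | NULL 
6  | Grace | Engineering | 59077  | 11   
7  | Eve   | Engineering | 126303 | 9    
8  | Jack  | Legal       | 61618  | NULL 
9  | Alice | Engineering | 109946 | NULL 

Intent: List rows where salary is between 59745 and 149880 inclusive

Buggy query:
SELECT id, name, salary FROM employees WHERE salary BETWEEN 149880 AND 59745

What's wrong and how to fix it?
Bug: BETWEEN expects the lower bound first; with 149880 AND 59745 the range is empty

Fix: Write BETWEEN 59745 AND 149880

Corrected query:
SELECT id, name, salary FROM employees WHERE salary BETWEEN 59745 AND 149880

Result:
id | name  | salary
---+-------+-------
2  | Kate  | 135419
5  | Eve   | 124583
7  | Eve   | 126303
8  | Jack  | 61618 
9  | Alice | 109946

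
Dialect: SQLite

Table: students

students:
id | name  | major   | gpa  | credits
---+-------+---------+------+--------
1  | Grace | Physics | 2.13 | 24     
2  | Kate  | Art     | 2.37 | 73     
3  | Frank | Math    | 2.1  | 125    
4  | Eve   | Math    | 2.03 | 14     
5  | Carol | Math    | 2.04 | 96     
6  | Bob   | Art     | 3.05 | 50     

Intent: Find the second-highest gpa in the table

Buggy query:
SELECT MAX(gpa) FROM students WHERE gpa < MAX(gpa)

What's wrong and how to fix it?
Bug: MAX(gpa) on the right of the comparison is an aggregate-in-WHERE error

Fix: Put the inner MAX in a scalar subquery

Corrected query:
SELECT MAX(gpa) FROM students WHERE gpa < (SELECT MAX(gpa) FROM students)

Result:
MAX(gpa)
--------
2.37    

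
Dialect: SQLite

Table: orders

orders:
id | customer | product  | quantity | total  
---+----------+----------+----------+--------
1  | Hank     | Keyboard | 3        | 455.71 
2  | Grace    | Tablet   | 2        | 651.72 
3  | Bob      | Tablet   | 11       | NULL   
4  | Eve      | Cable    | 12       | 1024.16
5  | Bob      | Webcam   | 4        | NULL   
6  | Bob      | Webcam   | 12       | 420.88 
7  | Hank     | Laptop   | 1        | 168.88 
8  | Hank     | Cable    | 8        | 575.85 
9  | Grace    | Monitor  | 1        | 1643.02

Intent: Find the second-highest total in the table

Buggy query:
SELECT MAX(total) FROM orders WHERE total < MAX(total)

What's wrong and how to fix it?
Bug: The inner MAX is an aggregate inside WHERE, which is not allowed

Fix: Compute the overall MAX in a subquery, then take MAX of rows below it

Corrected query:
SELECT MAX(total) FROM orders WHERE total < (SELECT MAX(total) FROM orders)

Result:
MAX(total)
----------
1024.16   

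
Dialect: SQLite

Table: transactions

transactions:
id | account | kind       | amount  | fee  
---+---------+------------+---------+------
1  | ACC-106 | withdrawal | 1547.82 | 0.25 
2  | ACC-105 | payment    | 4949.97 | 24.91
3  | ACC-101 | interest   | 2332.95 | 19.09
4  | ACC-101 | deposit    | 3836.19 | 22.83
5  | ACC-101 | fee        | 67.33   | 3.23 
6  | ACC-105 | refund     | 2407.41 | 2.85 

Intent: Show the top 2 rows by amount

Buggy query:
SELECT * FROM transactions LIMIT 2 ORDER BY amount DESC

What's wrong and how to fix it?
Bug: ORDER BY cannot follow LIMIT; LIMIT is the final clause

Fix: Swap the clauses: ORDER BY first, then LIMIT

Corrected query:
SELECT * FROM transactions ORDER BY amount DESC LIMIT 2

Result:
id | account | kind    | amount  | fee  
---+---------+---------+---------+------
2  | ACC-105 | payment | 4949.97 | 24.91
4  | ACC-101 | deposit | 3836.19 | 22.83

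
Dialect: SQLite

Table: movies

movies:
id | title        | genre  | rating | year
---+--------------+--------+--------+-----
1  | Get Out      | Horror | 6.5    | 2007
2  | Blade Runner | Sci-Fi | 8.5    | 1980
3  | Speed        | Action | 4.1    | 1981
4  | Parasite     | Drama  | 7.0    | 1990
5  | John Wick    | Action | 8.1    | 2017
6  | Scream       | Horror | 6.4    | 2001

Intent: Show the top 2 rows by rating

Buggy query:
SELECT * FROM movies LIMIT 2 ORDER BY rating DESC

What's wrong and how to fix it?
Bug: LIMIT must come after ORDER BY

Fix: Swap the clauses: ORDER BY first, then LIMIT

Corrected query:
SELECT * FROM movies ORDER BY rating DESC LIMIT 2

Result:
id | title        | genre  | rating | year
---+--------------+--------+--------+-----
2  | Blade Runner | Sci-Fi | 8.5    | 1980
5  | John Wick    | Action | 8.1    | 2017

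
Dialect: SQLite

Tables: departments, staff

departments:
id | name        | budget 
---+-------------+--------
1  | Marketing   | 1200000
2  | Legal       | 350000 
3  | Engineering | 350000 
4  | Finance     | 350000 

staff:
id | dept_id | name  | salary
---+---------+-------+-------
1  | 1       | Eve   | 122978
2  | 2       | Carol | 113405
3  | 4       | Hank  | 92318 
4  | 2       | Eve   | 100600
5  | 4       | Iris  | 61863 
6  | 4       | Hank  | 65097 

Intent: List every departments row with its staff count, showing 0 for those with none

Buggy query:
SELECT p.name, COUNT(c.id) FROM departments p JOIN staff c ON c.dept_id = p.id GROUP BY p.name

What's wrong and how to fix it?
Bug: An inner join excludes parents with zero children

Fix: Switch to LEFT JOIN to retain unmatched parent rows

Corrected query:
SELECT p.name, COUNT(c.id) FROM departments p LEFT JOIN staff c ON c.dept_id = p.id GROUP BY p.name

Result:
name        | COUNT(c.id)
------------+------------
Engineering | 0          
Finance     | 3          
Legal       | 2          
Marketing   | 1          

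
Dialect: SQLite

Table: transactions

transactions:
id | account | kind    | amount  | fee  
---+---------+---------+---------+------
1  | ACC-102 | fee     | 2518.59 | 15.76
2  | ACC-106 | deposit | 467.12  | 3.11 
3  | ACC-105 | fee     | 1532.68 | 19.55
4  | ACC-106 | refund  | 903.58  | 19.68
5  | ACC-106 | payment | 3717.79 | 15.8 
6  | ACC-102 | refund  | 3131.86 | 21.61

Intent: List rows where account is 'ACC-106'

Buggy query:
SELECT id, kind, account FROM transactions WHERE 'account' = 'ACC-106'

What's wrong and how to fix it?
Bug: 'account' in single quotes is a string literal, not the column; the comparison is literal-vs-literal and never true

Fix: Reference the column as account without single quotes

Corrected query:
SELECT id, kind, account FROM transactions WHERE account = 'ACC-106'

Result:
id | kind    | account
---+---------+--------
2  | deposit | ACC-106
4  | refund  | ACC-106
5  | payment | ACC-106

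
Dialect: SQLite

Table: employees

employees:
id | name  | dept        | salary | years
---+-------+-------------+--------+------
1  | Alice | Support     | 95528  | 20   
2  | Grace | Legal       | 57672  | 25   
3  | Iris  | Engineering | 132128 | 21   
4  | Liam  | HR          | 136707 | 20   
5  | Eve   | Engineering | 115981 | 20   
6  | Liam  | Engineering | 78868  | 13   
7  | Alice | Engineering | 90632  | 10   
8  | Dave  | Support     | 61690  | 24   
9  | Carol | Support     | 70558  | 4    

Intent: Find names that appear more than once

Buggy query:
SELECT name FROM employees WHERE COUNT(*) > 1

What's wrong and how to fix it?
Bug: COUNT(*) is an aggregate and cannot be used in WHERE

Fix: GROUP BY name, then filter groups with HAVING COUNT(*) > 1

Corrected query:
SELECT name FROM employees GROUP BY name HAVING COUNT(*) > 1

Result:
name 
-----
Alice
Liam 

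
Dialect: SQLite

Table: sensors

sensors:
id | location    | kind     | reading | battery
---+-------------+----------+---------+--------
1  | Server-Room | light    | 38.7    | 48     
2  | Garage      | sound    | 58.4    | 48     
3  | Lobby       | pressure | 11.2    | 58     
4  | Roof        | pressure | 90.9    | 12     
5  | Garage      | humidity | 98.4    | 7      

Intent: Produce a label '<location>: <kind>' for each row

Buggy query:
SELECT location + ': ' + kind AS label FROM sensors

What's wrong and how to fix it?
Bug: '+' is numeric addition; on text columns SQLite converts them to 0 instead of concatenating

Fix: Replace + with || to concatenate text

Corrected query:
SELECT location || ': ' || kind AS label FROM sensors

Result:
label             
------------------
Server-Room: light
Garage: sound     
Lobby: pressure   
Roof: pressure    
Garage: humidity  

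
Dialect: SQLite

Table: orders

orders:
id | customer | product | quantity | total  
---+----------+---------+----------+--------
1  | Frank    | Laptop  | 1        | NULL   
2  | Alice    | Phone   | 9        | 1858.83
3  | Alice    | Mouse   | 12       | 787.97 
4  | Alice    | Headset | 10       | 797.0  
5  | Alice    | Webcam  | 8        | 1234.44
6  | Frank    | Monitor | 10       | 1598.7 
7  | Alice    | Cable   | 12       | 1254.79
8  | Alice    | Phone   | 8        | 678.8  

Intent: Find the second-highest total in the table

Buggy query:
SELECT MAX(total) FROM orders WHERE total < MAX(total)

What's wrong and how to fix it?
Bug: The inner MAX is an aggregate inside WHERE, which is not allowed

Fix: Put the inner MAX in a scalar subquery

Corrected query:
SELECT MAX(total) FROM orders WHERE total < (SELECT MAX(total) FROM orders)

Result:
MAX(total)
----------
1598.7    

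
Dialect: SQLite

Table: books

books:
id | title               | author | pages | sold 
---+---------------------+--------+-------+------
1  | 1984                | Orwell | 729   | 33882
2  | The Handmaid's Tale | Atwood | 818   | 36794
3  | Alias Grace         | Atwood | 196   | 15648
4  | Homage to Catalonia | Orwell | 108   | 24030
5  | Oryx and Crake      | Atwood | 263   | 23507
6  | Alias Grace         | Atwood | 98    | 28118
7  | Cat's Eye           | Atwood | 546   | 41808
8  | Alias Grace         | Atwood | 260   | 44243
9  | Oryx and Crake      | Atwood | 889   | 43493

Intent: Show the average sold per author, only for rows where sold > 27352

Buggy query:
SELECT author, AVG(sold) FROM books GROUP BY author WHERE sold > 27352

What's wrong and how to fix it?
Bug: WHERE cannot follow GROUP BY

Fix: Move the WHERE clause before GROUP BY

Corrected query:
SELECT author, AVG(sold) FROM books WHERE sold > 27352 GROUP BY author

Result:
author | AVG(sold)
-------+----------
Atwood | 38891.2  
Orwell | 33882    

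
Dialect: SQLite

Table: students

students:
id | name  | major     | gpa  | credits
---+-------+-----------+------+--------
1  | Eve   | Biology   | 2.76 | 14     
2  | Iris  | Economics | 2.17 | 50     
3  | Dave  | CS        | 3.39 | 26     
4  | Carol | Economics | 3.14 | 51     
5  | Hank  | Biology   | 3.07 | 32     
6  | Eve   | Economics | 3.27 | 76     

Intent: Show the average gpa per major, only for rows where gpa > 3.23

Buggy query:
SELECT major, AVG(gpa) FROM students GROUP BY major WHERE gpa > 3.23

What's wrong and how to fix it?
Bug: WHERE cannot follow GROUP BY

Fix: Move the WHERE clause before GROUP BY

Corrected query:
SELECT major, AVG(gpa) FROM students WHERE gpa > 3.23 GROUP BY major

Result:
major     | AVG(gpa)
----------+---------
CS        | 3.39    
Economics | 3.27    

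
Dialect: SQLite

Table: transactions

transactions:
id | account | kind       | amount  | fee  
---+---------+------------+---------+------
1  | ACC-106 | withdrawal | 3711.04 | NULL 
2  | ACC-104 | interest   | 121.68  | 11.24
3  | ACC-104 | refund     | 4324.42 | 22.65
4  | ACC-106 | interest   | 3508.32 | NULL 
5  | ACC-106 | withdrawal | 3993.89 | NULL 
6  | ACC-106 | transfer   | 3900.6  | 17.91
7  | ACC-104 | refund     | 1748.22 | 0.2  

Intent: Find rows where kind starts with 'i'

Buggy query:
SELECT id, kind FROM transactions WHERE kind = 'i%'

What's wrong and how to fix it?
Bug: '=' compares the literal string including the % character; pattern matching needs LIKE

Fix: Replace '=' with LIKE so 'i%' is treated as a pattern

Corrected query:
SELECT id, kind FROM transactions WHERE kind LIKE 'i%'

Result:
id | kind    
---+---------
2  | interest
4  | interest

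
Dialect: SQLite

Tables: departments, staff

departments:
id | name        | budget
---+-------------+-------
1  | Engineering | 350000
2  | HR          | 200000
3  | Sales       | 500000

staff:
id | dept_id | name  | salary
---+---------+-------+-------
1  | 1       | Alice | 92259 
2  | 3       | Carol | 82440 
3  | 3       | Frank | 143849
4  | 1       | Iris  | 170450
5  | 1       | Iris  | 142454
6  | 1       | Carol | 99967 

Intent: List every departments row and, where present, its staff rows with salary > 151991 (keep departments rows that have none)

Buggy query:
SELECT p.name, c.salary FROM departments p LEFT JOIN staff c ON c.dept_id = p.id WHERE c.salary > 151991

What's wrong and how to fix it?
Bug: A WHERE condition on the right-hand table after LEFT JOIN drops unmatched parents

Fix: Put 'c.salary > 151991' in the JOIN's ON clause instead of WHERE

Corrected query:
SELECT p.name, c.salary FROM departments p LEFT JOIN staff c ON c.dept_id = p.id AND c.salary > 151991

Result:
name        | salary
------------+-------
Engineering | 170450
HR          | NULL  
Sales       | NULL  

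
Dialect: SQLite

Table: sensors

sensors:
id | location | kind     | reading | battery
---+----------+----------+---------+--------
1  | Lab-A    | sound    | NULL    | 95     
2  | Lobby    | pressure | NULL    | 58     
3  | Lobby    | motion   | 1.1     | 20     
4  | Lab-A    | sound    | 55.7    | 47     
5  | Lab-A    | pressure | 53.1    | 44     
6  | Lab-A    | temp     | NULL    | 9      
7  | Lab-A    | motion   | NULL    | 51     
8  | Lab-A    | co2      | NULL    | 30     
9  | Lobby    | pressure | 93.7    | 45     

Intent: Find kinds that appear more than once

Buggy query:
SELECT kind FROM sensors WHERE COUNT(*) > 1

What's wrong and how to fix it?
Bug: WHERE can't reference COUNT(*); aggregates are computed after WHERE

Fix: GROUP BY kind, then filter groups with HAVING COUNT(*) > 1

Corrected query:
SELECT kind FROM sensors GROUP BY kind HAVING COUNT(*) > 1

Result:
kind    
--------
motion  
pressure
sound   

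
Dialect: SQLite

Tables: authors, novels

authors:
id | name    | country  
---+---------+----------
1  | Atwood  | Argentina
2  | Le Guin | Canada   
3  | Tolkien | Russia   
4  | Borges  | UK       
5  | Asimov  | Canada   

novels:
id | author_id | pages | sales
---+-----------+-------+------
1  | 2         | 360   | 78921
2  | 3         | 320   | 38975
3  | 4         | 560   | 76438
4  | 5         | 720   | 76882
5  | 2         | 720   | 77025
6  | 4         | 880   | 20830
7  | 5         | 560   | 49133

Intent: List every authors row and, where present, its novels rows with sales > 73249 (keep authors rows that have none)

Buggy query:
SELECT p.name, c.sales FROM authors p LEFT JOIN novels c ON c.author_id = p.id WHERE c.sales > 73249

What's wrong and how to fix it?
Bug: Filtering c.sales in WHERE discards the NULL rows produced by LEFT JOIN, turning it into an inner join

Fix: Move the right-table condition into the ON clause so unmatched parents are kept

Corrected query:
SELECT p.name, c.sales FROM authors p LEFT JOIN novels c ON c.author_id = p.id AND c.sales > 73249

Result:
name    | sales
--------+------
Atwood  | NULL 
Le Guin | 77025
Le Guin | 78921
Tolkien | NULL 
Borges  | 76438
Asimov  | 76882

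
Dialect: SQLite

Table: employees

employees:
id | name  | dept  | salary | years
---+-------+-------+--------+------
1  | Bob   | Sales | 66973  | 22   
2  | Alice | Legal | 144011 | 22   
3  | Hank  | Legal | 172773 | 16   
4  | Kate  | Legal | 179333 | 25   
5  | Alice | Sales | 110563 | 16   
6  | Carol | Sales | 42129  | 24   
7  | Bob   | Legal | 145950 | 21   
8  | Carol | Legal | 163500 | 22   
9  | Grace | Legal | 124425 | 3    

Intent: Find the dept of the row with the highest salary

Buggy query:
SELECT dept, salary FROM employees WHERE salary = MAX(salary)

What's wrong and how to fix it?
Bug: WHERE is evaluated per row; an aggregate over the whole table isn't defined there

Fix: Use a subquery: WHERE salary = (SELECT MAX(salary) FROM employees)

Corrected query:
SELECT dept, salary FROM employees WHERE salary = (SELECT MAX(salary) FROM employees)

Result:
dept  | salary
------+-------
Legal | 179333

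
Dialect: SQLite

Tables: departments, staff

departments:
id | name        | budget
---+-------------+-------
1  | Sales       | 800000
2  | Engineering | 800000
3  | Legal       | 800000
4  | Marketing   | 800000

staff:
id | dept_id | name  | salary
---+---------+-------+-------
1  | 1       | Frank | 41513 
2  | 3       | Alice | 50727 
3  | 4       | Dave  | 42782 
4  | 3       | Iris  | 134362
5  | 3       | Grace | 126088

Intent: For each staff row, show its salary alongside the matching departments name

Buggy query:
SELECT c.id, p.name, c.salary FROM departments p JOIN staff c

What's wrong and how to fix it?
Bug: Missing join condition: each staff row is matched to all departments rows instead of just its own

Fix: Specify the join condition linking the foreign key to the parent id

Corrected query:
SELECT c.id, p.name, c.salary FROM departments p JOIN staff c ON c.dept_id = p.id

Result:
id | name      | salary
---+-----------+-------
1  | Sales     | 41513 
2  | Legal     | 50727 
3  | Marketing | 42782 
4  | Legal     | 134362
5  | Legal     | 126088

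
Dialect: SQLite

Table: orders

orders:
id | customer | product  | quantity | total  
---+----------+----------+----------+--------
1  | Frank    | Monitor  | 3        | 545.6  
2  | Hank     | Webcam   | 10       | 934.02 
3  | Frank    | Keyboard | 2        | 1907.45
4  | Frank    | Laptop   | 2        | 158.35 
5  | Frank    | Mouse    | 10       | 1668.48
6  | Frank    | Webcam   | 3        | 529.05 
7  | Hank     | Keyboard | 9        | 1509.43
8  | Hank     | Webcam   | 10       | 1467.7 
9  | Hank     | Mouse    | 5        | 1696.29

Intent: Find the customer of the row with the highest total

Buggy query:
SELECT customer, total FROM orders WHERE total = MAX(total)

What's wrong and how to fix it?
Bug: MAX(total) is an aggregate and cannot be used directly in WHERE

Fix: Wrap MAX in a scalar subquery so WHERE compares against a single value

Corrected query:
SELECT customer, total FROM orders WHERE total = (SELECT MAX(total) FROM orders)

Result:
customer | total  
---------+--------
Frank    | 1907.45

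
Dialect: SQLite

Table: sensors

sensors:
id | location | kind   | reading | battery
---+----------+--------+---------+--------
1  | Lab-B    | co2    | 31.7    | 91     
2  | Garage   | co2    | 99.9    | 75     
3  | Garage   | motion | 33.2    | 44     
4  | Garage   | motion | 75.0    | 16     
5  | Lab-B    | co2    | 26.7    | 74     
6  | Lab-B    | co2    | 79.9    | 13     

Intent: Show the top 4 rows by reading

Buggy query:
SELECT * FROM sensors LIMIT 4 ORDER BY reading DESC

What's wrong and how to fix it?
Bug: LIMIT must come after ORDER BY

Fix: Sort with ORDER BY, then apply LIMIT

Corrected query:
SELECT * FROM sensors ORDER BY reading DESC LIMIT 4

Result:
id | location | kind   | reading | battery
---+----------+--------+---------+--------
2  | Garage   | co2    | 99.9    | 75     
6  | Lab-B    | co2    | 79.9    | 13     
4  | Garage   | motion | 75      | 16     
3  | Garage   | motion | 33.2    | 44     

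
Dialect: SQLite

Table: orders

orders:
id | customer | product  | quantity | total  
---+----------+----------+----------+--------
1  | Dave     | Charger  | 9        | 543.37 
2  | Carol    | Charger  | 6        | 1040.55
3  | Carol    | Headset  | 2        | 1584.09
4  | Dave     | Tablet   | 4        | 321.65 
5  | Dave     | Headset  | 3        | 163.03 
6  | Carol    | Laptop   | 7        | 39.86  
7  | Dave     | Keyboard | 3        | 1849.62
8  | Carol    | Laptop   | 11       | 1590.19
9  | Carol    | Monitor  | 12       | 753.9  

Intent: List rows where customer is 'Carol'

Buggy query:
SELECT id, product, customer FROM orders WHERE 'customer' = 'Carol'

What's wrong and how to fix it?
Bug: 'customer' in single quotes is a string literal, not the column; the comparison is literal-vs-literal and never true

Fix: Remove the quotes around the column name (or use double quotes for an identifier)

Corrected query:
SELECT id, product, customer FROM orders WHERE customer = 'Carol'

Result:
id | product | customer
---+---------+---------
2  | Charger | Carol   
3  | Headset | Carol   
6  | Laptop  | Carol   
8  | Laptop  | Carol   
9  | Monitor | Carol   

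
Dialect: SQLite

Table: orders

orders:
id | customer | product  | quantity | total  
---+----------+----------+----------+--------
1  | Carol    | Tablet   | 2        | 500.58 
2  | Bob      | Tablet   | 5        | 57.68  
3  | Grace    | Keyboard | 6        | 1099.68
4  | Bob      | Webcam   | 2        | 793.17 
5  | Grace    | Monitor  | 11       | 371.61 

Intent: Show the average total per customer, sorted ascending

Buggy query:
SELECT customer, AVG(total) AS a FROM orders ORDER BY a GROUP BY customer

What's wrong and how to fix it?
Bug: ORDER BY appears before GROUP BY; SQL clause order requires GROUP BY first

Fix: Reorder: SELECT … FROM … GROUP BY … ORDER BY …

Corrected query:
SELECT customer, AVG(total) AS a FROM orders GROUP BY customer ORDER BY a

Result:
customer | a      
---------+--------
Bob      | 425.425
Carol    | 500.58 
Grace    | 735.645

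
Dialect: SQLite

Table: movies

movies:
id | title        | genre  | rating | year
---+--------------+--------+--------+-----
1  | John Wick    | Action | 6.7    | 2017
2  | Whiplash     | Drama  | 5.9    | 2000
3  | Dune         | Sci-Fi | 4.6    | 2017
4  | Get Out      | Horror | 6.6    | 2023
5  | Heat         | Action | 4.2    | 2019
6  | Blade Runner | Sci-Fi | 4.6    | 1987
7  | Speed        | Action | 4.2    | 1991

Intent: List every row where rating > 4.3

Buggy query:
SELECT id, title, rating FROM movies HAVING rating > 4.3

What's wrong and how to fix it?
Bug: HAVING filters the output of aggregation, but this query has no GROUP BY and no aggregate functions, so SQLite rejects it (HAVING clause on a non-aggregate query); the condition here is per row

Fix: Replace HAVING with WHERE since the condition applies to individual rows

Corrected query:
SELECT id, title, rating FROM movies WHERE rating > 4.3

Result:
id | title        | rating
---+--------------+-------
1  | John Wick    | 6.7   
2  | Whiplash     | 5.9   
3  | Dune         | 4.6   
4  | Get Out      | 6.6   
6  | Blade Runner | 4.6   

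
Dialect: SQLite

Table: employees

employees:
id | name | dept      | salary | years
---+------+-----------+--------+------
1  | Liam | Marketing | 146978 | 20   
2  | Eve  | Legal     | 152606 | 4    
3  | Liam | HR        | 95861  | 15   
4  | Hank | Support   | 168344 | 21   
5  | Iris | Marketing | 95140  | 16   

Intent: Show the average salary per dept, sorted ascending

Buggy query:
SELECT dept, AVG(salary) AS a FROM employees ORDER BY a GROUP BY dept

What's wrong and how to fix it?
Bug: GROUP BY must precede ORDER BY

Fix: Reorder: SELECT … FROM … GROUP BY … ORDER BY …

Corrected query:
SELECT dept, AVG(salary) AS a FROM employees GROUP BY dept ORDER BY a

Result:
dept      | a     
----------+-------
HR        | 95861 
Marketing | 121059
Legal     | 152606
Support   | 168344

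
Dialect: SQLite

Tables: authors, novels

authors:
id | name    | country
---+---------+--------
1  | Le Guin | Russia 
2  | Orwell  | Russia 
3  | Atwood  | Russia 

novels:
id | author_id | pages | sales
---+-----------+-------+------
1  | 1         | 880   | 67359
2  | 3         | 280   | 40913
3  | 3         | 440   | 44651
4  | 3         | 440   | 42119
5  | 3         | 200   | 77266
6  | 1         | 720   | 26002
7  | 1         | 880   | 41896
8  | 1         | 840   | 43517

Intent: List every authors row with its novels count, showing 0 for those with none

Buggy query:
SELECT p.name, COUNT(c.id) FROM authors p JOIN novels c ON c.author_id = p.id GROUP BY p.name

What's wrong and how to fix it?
Bug: An inner join excludes parents with zero children

Fix: Use LEFT JOIN so parents without children still appear (COUNT(c.id) gives 0)

Corrected query:
SELECT p.name, COUNT(c.id) FROM authors p LEFT JOIN novels c ON c.author_id = p.id GROUP BY p.name

Result:
name    | COUNT(c.id)
--------+------------
Atwood  | 4          
Le Guin | 4          
Orwell  | 0          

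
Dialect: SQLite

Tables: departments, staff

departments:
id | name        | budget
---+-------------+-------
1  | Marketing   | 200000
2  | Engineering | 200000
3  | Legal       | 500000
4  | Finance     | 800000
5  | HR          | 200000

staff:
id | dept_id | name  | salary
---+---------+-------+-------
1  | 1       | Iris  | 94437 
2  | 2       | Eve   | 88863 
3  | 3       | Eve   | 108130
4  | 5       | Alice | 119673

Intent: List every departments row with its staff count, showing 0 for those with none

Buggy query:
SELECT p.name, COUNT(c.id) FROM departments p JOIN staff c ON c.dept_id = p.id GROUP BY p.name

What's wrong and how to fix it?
Bug: INNER JOIN drops departments rows that have no matching staff rows

Fix: Use LEFT JOIN so parents without children still appear (COUNT(c.id) gives 0)

Corrected query:
SELECT p.name, COUNT(c.id) FROM departments p LEFT JOIN staff c ON c.dept_id = p.id GROUP BY p.name

Result:
name        | COUNT(c.id)
------------+------------
Engineering | 1          
Finance     | 0          
HR          | 1          
Legal       | 1          
Marketing   | 1          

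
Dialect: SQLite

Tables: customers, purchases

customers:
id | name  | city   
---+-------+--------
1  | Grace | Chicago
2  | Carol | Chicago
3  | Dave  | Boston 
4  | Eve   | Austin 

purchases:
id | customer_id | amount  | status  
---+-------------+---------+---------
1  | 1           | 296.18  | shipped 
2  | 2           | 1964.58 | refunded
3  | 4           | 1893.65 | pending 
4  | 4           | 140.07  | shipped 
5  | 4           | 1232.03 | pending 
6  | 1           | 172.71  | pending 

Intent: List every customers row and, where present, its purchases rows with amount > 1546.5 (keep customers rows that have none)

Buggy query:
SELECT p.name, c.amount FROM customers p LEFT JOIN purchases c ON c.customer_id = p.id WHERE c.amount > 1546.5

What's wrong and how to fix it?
Bug: Filtering c.amount in WHERE discards the NULL rows produced by LEFT JOIN, turning it into an inner join

Fix: Move the right-table condition into the ON clause so unmatched parents are kept

Corrected query:
SELECT p.name, c.amount FROM customers p LEFT JOIN purchases c ON c.customer_id = p.id AND c.amount > 1546.5

Result:
name  | amount 
------+--------
Grace | NULL   
Carol | 1964.58
Dave  | NULL   
Eve   | 1893.65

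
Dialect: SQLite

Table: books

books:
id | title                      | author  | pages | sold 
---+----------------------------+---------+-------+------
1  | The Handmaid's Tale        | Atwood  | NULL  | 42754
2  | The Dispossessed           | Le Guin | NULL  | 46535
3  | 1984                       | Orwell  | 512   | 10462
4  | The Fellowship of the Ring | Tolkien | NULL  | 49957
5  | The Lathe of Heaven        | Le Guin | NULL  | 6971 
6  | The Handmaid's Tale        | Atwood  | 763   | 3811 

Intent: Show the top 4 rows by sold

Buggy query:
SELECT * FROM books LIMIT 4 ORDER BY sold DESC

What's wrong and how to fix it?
Bug: LIMIT must come after ORDER BY

Fix: Sort with ORDER BY, then apply LIMIT

Corrected query:
SELECT * FROM books ORDER BY sold DESC LIMIT 4

Result:
id | title                      | author  | pages | sold 
---+----------------------------+---------+-------+------
4  | The Fellowship of the Ring | Tolkien | NULL  | 49957
2  | The Dispossessed           | Le Guin | NULL  | 46535
1  | The Handmaid's Tale        | Atwood  | NULL  | 42754
3  | 1984                       | Orwell  | 512   | 10462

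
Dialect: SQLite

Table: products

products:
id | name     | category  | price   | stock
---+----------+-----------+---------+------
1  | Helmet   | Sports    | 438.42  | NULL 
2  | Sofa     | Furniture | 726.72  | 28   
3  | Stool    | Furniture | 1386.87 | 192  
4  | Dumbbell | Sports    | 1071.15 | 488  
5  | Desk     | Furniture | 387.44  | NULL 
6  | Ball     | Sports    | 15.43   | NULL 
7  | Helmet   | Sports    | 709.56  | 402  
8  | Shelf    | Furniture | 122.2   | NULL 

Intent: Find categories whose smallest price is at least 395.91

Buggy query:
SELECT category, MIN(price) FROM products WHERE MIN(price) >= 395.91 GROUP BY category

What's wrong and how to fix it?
Bug: Aggregates like MIN are computed per group after WHERE runs

Fix: Replace WHERE with HAVING after the GROUP BY

Corrected query:
SELECT category, MIN(price) FROM products GROUP BY category HAVING MIN(price) >= 395.91

Result:
(no rows)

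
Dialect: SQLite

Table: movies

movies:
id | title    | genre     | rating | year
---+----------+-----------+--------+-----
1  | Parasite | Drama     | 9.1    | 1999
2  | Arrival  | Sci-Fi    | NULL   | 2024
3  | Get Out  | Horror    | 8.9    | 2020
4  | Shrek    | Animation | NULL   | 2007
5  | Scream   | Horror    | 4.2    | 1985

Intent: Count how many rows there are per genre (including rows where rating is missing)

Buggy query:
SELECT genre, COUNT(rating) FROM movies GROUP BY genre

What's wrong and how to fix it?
Bug: COUNT(column) counts non-NULL values only; rows with NULL rating aren't counted

Fix: Use COUNT(*) to count all rows regardless of NULL

Corrected query:
SELECT genre, COUNT(*) FROM movies GROUP BY genre

Result:
genre     | COUNT(*)
----------+---------
Animation | 1       
Drama     | 1       
Horror    | 2       
Sci-Fi    | 1       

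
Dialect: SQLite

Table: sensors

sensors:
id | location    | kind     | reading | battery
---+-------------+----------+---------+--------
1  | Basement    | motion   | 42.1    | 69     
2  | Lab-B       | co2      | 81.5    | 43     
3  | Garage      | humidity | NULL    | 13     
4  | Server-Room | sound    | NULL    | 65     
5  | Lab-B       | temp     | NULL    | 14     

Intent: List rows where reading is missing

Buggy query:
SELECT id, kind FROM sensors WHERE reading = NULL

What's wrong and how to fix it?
Bug: Comparing to NULL with '=' never matches; NULL = NULL is unknown, not true

Fix: Use IS NULL to test for NULL

Corrected query:
SELECT id, kind FROM sensors WHERE reading IS NULL

Result:
id | kind    
---+---------
3  | humidity
4  | sound   
5  | temp    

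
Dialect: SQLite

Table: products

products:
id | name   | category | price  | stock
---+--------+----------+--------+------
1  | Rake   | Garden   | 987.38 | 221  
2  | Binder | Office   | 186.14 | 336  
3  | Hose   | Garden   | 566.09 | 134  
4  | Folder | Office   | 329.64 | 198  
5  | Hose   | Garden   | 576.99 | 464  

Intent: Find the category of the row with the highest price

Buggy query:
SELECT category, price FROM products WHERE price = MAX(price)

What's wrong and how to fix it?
Bug: WHERE is evaluated per row; an aggregate over the whole table isn't defined there

Fix: Use a subquery: WHERE price = (SELECT MAX(price) FROM products)

Corrected query:
SELECT category, price FROM products WHERE price = (SELECT MAX(price) FROM products)

Result:
category | price 
---------+-------
Garden   | 987.38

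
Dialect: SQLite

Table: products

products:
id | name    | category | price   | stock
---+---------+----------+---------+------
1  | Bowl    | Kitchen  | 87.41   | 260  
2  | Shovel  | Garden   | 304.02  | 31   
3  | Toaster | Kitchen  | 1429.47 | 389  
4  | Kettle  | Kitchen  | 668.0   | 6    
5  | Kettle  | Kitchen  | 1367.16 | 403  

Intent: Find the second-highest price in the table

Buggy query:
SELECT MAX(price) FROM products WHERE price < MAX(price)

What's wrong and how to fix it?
Bug: MAX(price) on the right of the comparison is an aggregate-in-WHERE error

Fix: Put the inner MAX in a scalar subquery

Corrected query:
SELECT MAX(price) FROM products WHERE price < (SELECT MAX(price) FROM products)

Result:
MAX(price)
----------
1367.16   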